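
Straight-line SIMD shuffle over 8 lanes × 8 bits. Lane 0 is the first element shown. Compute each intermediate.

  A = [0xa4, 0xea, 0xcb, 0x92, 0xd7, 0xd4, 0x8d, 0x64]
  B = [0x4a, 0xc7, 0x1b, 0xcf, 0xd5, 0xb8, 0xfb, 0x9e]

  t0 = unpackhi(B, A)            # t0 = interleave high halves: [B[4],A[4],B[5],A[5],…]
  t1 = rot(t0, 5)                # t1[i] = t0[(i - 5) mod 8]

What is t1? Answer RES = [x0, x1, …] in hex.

RES = [ 0xd4  0xfb  0x8d  0x9e  0x64  0xd5  0xd7  0xb8 ]

t0 = [0xd5, 0xd7, 0xb8, 0xd4, 0xfb, 0x8d, 0x9e, 0x64]
t1 = [0xd4, 0xfb, 0x8d, 0x9e, 0x64, 0xd5, 0xd7, 0xb8]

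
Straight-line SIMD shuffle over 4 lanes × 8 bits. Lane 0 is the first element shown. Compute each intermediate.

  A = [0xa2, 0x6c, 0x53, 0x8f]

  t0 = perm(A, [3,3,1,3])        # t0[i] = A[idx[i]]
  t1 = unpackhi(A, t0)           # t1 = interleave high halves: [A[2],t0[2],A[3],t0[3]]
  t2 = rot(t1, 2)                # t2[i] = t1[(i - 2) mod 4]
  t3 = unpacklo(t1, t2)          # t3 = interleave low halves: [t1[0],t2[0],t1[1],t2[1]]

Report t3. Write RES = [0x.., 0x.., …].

RES = [0x53, 0x8f, 0x6c, 0x8f]

→ t0 |8f|8f|6c|8f|
→ t1 |53|6c|8f|8f|
→ t2 |8f|8f|53|6c|
→ t3 |53|8f|6c|8f|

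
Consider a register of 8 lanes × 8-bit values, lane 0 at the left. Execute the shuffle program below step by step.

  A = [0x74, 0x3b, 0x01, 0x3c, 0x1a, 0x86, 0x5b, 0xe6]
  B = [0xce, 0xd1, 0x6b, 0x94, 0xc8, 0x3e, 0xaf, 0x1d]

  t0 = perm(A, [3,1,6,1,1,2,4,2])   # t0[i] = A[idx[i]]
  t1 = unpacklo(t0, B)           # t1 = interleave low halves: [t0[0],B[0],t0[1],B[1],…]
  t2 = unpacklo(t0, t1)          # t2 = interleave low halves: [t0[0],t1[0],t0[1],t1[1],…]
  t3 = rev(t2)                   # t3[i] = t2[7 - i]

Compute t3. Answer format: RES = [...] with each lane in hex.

→ t0 |3c|3b|5b|3b|3b|01|1a|01|
→ t1 |3c|ce|3b|d1|5b|6b|3b|94|
→ t2 |3c|3c|3b|ce|5b|3b|3b|d1|
→ t3 |d1|3b|3b|5b|ce|3b|3c|3c|

RES = [0xd1, 0x3b, 0x3b, 0x5b, 0xce, 0x3b, 0x3c, 0x3c]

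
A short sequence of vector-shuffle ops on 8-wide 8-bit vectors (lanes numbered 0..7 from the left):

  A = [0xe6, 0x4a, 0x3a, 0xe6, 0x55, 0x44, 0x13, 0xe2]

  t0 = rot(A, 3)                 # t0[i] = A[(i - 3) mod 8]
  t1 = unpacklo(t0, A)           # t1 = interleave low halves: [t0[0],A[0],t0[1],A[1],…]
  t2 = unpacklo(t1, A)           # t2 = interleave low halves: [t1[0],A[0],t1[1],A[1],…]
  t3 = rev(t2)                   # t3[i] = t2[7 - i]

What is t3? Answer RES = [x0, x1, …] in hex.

RES = [0xe6, 0x4a, 0x3a, 0x13, 0x4a, 0xe6, 0xe6, 0x44]

t0 = [0x44, 0x13, 0xe2, 0xe6, 0x4a, 0x3a, 0xe6, 0x55]
t1 = [0x44, 0xe6, 0x13, 0x4a, 0xe2, 0x3a, 0xe6, 0xe6]
t2 = [0x44, 0xe6, 0xe6, 0x4a, 0x13, 0x3a, 0x4a, 0xe6]
t3 = [0xe6, 0x4a, 0x3a, 0x13, 0x4a, 0xe6, 0xe6, 0x44]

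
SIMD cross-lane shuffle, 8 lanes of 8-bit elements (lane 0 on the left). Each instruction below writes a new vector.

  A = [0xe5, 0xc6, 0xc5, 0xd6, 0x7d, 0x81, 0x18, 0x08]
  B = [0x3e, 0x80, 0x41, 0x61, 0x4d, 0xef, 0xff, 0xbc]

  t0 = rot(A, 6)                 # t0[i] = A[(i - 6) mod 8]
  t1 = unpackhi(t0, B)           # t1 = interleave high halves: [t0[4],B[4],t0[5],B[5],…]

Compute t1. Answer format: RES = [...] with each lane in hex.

  t0: c5 d6 7d 81 18 08 e5 c6
  t1: 18 4d 08 ef e5 ff c6 bc

RES = [0x18, 0x4d, 0x08, 0xef, 0xe5, 0xff, 0xc6, 0xbc]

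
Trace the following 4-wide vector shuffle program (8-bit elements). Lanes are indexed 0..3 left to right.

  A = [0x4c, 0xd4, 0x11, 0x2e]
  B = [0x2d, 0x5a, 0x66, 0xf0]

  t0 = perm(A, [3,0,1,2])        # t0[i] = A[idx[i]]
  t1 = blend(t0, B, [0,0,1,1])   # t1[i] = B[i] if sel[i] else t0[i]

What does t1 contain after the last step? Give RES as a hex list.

RES = [0x2e, 0x4c, 0x66, 0xf0]

t0 = [0x2e, 0x4c, 0xd4, 0x11]
t1 = [0x2e, 0x4c, 0x66, 0xf0]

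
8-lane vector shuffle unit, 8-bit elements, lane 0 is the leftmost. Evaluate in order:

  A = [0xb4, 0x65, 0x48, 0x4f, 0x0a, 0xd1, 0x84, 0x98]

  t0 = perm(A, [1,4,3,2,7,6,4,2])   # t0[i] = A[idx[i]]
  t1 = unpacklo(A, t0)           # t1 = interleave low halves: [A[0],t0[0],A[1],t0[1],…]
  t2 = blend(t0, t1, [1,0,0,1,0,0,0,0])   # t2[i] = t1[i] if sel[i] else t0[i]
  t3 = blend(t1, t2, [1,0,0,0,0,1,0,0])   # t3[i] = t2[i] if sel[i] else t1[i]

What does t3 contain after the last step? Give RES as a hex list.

→ t0 |65|0a|4f|48|98|84|0a|48|
→ t1 |b4|65|65|0a|48|4f|4f|48|
→ t2 |b4|0a|4f|0a|98|84|0a|48|
→ t3 |b4|65|65|0a|48|84|4f|48|

RES = [ 0xb4  0x65  0x65  0x0a  0x48  0x84  0x4f  0x48 ]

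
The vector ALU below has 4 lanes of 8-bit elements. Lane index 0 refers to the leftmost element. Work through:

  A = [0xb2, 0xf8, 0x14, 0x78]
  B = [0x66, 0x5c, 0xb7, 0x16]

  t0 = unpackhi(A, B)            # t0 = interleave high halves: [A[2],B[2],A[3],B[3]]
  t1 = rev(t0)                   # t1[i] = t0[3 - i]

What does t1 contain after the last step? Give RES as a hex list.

t0 = [0x14, 0xb7, 0x78, 0x16]
t1 = [0x16, 0x78, 0xb7, 0x14]

RES = [ 0x16  0x78  0xb7  0x14 ]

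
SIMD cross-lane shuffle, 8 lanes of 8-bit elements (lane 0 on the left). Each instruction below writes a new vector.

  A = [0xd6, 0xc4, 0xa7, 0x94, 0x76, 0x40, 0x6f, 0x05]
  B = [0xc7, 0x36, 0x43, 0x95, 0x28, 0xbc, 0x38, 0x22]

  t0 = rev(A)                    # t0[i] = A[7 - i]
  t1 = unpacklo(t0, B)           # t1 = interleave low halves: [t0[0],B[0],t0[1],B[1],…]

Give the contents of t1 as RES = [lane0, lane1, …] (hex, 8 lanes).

RES = [0x05, 0xc7, 0x6f, 0x36, 0x40, 0x43, 0x76, 0x95]

→ t0 |05|6f|40|76|94|a7|c4|d6|
→ t1 |05|c7|6f|36|40|43|76|95|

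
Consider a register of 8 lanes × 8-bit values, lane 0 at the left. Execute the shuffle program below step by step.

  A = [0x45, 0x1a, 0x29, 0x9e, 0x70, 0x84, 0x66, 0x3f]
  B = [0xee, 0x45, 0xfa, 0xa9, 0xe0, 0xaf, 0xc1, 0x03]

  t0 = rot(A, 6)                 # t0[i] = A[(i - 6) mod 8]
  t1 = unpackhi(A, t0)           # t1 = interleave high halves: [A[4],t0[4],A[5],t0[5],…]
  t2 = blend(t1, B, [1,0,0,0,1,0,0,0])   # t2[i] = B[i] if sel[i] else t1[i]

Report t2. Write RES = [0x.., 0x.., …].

  t0: 29 9e 70 84 66 3f 45 1a
  t1: 70 66 84 3f 66 45 3f 1a
  t2: ee 66 84 3f e0 45 3f 1a

RES = [ 0xee  0x66  0x84  0x3f  0xe0  0x45  0x3f  0x1a ]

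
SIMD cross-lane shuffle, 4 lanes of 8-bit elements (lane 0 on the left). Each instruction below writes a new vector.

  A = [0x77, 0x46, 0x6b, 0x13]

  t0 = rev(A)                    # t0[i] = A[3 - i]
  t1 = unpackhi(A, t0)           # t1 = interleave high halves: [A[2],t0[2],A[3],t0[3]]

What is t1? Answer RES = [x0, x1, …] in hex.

RES = [0x6b, 0x46, 0x13, 0x77]

→ t0 |13|6b|46|77|
→ t1 |6b|46|13|77|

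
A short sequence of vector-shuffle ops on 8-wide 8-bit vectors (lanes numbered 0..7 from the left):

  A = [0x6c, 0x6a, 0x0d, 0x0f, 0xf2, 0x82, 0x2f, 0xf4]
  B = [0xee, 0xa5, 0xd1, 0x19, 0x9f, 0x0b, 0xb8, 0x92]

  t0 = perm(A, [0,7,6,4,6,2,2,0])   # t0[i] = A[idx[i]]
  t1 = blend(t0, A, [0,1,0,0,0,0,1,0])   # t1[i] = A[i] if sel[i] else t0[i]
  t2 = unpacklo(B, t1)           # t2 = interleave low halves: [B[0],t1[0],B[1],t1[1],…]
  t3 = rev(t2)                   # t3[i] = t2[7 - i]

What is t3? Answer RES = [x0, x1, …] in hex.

→ t0 |6c|f4|2f|f2|2f|0d|0d|6c|
→ t1 |6c|6a|2f|f2|2f|0d|2f|6c|
→ t2 |ee|6c|a5|6a|d1|2f|19|f2|
→ t3 |f2|19|2f|d1|6a|a5|6c|ee|

RES = [ 0xf2  0x19  0x2f  0xd1  0x6a  0xa5  0x6c  0xee ]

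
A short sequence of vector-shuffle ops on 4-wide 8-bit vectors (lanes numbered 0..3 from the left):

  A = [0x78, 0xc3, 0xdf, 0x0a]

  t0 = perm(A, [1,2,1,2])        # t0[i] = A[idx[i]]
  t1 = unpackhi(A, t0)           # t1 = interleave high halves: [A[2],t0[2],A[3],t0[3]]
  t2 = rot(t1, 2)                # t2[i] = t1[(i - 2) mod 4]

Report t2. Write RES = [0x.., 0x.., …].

RES = [ 0x0a  0xdf  0xdf  0xc3 ]

t0 = [0xc3, 0xdf, 0xc3, 0xdf]
t1 = [0xdf, 0xc3, 0x0a, 0xdf]
t2 = [0x0a, 0xdf, 0xdf, 0xc3]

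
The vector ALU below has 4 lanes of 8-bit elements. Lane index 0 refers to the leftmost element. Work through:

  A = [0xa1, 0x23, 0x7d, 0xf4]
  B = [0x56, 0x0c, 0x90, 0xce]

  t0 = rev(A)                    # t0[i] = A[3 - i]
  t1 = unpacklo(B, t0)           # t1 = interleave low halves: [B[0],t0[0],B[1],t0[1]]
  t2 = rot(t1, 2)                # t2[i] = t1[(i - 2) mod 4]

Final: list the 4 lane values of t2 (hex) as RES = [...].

RES = [ 0x0c  0x7d  0x56  0xf4 ]

  t0: f4 7d 23 a1
  t1: 56 f4 0c 7d
  t2: 0c 7d 56 f4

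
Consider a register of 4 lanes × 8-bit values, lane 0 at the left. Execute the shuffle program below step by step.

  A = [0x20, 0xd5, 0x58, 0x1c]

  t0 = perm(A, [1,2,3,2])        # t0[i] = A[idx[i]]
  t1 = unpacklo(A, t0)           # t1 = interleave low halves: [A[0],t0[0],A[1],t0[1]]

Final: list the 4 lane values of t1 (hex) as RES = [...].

RES = [ 0x20  0xd5  0xd5  0x58 ]

t0 = [0xd5, 0x58, 0x1c, 0x58]
t1 = [0x20, 0xd5, 0xd5, 0x58]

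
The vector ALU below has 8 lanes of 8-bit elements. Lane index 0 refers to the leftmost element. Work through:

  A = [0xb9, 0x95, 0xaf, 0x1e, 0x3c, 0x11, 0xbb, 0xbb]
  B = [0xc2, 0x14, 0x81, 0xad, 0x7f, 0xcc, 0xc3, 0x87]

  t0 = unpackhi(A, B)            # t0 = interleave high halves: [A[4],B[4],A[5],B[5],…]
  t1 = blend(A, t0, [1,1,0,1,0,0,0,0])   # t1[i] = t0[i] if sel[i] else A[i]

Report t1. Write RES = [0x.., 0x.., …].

RES = [0x3c, 0x7f, 0xaf, 0xcc, 0x3c, 0x11, 0xbb, 0xbb]

  t0: 3c 7f 11 cc bb c3 bb 87
  t1: 3c 7f af cc 3c 11 bb bb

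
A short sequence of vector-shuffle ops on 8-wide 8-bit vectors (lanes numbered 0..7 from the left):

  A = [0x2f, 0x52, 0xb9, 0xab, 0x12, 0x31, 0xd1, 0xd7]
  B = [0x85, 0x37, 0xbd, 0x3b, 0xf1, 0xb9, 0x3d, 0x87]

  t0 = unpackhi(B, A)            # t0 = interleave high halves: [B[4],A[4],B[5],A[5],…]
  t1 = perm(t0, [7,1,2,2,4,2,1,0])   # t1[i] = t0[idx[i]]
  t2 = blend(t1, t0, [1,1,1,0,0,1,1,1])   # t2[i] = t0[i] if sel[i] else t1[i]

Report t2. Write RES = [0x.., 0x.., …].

RES = [0xf1, 0x12, 0xb9, 0xb9, 0x3d, 0xd1, 0x87, 0xd7]

  t0: f1 12 b9 31 3d d1 87 d7
  t1: d7 12 b9 b9 3d b9 12 f1
  t2: f1 12 b9 b9 3d d1 87 d7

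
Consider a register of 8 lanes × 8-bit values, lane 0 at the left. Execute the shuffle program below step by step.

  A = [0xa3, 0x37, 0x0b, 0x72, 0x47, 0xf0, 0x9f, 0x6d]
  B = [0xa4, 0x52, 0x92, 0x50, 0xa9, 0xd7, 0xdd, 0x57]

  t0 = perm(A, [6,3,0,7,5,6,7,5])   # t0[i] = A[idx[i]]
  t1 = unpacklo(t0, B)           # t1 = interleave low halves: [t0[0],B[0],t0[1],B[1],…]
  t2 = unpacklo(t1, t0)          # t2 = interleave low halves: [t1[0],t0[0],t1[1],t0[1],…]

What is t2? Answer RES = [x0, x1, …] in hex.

RES = [ 0x9f  0x9f  0xa4  0x72  0x72  0xa3  0x52  0x6d ]

  t0: 9f 72 a3 6d f0 9f 6d f0
  t1: 9f a4 72 52 a3 92 6d 50
  t2: 9f 9f a4 72 72 a3 52 6d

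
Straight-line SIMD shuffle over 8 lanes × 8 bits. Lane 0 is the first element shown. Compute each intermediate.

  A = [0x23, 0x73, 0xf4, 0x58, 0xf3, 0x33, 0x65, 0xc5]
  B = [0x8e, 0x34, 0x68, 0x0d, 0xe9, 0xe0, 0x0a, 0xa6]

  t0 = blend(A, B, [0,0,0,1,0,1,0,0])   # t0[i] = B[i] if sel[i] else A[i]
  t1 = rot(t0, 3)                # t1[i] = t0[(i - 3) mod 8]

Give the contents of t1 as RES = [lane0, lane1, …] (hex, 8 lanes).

RES = [ 0xe0  0x65  0xc5  0x23  0x73  0xf4  0x0d  0xf3 ]

t0 = [0x23, 0x73, 0xf4, 0x0d, 0xf3, 0xe0, 0x65, 0xc5]
t1 = [0xe0, 0x65, 0xc5, 0x23, 0x73, 0xf4, 0x0d, 0xf3]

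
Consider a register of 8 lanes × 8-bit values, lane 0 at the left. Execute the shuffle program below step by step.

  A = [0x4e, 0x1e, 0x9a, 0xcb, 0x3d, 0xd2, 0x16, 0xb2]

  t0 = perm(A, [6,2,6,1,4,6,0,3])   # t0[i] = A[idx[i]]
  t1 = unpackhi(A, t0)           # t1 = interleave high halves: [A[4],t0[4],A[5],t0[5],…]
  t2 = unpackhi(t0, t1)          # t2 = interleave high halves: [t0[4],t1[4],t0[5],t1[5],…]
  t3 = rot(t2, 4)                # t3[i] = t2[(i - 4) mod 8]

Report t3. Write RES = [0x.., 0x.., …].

RES = [0x4e, 0xb2, 0xcb, 0xcb, 0x3d, 0x16, 0x16, 0x4e]

t0 = [0x16, 0x9a, 0x16, 0x1e, 0x3d, 0x16, 0x4e, 0xcb]
t1 = [0x3d, 0x3d, 0xd2, 0x16, 0x16, 0x4e, 0xb2, 0xcb]
t2 = [0x3d, 0x16, 0x16, 0x4e, 0x4e, 0xb2, 0xcb, 0xcb]
t3 = [0x4e, 0xb2, 0xcb, 0xcb, 0x3d, 0x16, 0x16, 0x4e]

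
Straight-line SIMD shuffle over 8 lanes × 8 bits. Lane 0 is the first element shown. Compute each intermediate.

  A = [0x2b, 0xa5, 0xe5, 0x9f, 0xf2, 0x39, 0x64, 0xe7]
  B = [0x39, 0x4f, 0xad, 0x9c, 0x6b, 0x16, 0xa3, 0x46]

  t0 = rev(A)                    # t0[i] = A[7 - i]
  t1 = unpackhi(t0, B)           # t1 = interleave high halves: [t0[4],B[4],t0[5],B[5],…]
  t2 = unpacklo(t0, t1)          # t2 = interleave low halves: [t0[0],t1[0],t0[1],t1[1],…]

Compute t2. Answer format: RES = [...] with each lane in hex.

RES = [0xe7, 0x9f, 0x64, 0x6b, 0x39, 0xe5, 0xf2, 0x16]

→ t0 |e7|64|39|f2|9f|e5|a5|2b|
→ t1 |9f|6b|e5|16|a5|a3|2b|46|
→ t2 |e7|9f|64|6b|39|e5|f2|16|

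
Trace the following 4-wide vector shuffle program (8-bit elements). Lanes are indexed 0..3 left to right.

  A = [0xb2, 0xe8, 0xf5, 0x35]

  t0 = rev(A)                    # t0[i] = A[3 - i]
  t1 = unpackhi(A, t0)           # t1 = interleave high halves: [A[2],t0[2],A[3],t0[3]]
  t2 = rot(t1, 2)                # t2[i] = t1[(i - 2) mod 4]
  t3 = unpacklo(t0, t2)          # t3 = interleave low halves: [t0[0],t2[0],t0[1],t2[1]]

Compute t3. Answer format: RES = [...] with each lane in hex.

  t0: 35 f5 e8 b2
  t1: f5 e8 35 b2
  t2: 35 b2 f5 e8
  t3: 35 35 f5 b2

RES = [0x35, 0x35, 0xf5, 0xb2]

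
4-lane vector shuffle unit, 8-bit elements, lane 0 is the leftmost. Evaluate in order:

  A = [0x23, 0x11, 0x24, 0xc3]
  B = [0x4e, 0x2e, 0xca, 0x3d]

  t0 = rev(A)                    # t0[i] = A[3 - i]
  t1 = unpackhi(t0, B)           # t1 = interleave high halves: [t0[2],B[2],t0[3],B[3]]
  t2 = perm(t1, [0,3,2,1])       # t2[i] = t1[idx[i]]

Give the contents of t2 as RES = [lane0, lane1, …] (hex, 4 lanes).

→ t0 |c3|24|11|23|
→ t1 |11|ca|23|3d|
→ t2 |11|3d|23|ca|

RES = [ 0x11  0x3d  0x23  0xca ]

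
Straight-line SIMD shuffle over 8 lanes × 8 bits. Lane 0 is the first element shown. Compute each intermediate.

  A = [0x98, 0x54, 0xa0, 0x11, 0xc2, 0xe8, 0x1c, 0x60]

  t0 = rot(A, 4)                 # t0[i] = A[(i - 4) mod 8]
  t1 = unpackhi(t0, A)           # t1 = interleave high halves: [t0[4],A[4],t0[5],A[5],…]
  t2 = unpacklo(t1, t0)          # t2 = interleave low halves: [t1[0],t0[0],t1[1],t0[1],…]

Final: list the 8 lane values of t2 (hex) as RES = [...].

RES = [ 0x98  0xc2  0xc2  0xe8  0x54  0x1c  0xe8  0x60 ]

  t0: c2 e8 1c 60 98 54 a0 11
  t1: 98 c2 54 e8 a0 1c 11 60
  t2: 98 c2 c2 e8 54 1c e8 60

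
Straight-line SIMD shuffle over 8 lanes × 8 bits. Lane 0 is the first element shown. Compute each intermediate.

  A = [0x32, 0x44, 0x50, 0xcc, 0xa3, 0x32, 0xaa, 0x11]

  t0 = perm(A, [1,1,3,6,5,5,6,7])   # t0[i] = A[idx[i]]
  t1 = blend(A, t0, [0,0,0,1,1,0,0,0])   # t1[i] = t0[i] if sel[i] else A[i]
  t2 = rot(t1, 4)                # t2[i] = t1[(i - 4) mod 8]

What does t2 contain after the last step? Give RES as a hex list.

RES = [0x32, 0x32, 0xaa, 0x11, 0x32, 0x44, 0x50, 0xaa]

  t0: 44 44 cc aa 32 32 aa 11
  t1: 32 44 50 aa 32 32 aa 11
  t2: 32 32 aa 11 32 44 50 aa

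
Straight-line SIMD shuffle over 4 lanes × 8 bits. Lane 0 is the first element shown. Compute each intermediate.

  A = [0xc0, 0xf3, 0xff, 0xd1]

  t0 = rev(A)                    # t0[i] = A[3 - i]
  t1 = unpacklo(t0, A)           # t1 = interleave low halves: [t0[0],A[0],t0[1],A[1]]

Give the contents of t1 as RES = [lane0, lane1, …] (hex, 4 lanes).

RES = [ 0xd1  0xc0  0xff  0xf3 ]

  t0: d1 ff f3 c0
  t1: d1 c0 ff f3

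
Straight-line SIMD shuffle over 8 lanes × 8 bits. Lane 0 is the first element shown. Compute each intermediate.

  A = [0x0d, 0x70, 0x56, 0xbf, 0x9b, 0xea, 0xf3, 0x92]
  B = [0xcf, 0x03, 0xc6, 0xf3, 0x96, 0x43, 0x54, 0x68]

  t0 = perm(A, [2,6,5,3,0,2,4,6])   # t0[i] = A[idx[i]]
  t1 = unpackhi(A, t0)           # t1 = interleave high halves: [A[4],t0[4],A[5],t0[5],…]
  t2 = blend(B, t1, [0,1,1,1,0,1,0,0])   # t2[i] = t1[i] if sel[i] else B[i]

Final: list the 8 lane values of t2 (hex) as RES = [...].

RES = [0xcf, 0x0d, 0xea, 0x56, 0x96, 0x9b, 0x54, 0x68]

  t0: 56 f3 ea bf 0d 56 9b f3
  t1: 9b 0d ea 56 f3 9b 92 f3
  t2: cf 0d ea 56 96 9b 54 68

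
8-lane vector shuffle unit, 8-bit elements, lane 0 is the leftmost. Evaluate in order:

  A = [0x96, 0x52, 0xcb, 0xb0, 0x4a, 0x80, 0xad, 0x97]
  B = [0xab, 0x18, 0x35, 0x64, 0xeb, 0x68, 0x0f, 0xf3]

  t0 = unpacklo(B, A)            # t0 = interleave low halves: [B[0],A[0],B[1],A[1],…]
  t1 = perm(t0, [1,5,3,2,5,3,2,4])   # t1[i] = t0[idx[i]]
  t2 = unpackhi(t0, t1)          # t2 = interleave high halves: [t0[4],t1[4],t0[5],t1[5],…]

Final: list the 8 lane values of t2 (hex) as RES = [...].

RES = [ 0x35  0xcb  0xcb  0x52  0x64  0x18  0xb0  0x35 ]

→ t0 |ab|96|18|52|35|cb|64|b0|
→ t1 |96|cb|52|18|cb|52|18|35|
→ t2 |35|cb|cb|52|64|18|b0|35|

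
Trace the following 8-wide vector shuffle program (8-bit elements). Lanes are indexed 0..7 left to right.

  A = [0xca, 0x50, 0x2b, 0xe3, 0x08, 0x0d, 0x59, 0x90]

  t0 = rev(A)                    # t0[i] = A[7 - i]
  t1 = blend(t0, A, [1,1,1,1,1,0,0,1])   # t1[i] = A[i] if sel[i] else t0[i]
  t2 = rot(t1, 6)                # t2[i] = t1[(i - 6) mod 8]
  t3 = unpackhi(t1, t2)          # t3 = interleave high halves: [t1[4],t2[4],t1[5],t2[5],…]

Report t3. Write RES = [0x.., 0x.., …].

RES = [0x08, 0x50, 0x2b, 0x90, 0x50, 0xca, 0x90, 0x50]

  t0: 90 59 0d 08 e3 2b 50 ca
  t1: ca 50 2b e3 08 2b 50 90
  t2: 2b e3 08 2b 50 90 ca 50
  t3: 08 50 2b 90 50 ca 90 50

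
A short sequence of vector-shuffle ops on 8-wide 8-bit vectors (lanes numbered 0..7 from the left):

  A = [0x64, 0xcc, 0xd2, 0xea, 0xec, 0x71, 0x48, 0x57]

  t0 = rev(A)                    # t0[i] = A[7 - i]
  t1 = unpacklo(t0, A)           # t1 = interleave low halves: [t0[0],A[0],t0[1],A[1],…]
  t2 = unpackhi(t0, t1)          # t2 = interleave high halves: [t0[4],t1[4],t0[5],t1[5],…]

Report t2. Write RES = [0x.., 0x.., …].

RES = [ 0xea  0x71  0xd2  0xd2  0xcc  0xec  0x64  0xea ]

→ t0 |57|48|71|ec|ea|d2|cc|64|
→ t1 |57|64|48|cc|71|d2|ec|ea|
→ t2 |ea|71|d2|d2|cc|ec|64|ea|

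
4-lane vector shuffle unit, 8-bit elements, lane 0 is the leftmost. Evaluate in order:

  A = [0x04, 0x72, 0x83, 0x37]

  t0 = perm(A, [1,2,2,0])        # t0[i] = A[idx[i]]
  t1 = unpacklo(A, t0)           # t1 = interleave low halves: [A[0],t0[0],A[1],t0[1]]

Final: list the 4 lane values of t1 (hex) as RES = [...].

RES = [ 0x04  0x72  0x72  0x83 ]

t0 = [0x72, 0x83, 0x83, 0x04]
t1 = [0x04, 0x72, 0x72, 0x83]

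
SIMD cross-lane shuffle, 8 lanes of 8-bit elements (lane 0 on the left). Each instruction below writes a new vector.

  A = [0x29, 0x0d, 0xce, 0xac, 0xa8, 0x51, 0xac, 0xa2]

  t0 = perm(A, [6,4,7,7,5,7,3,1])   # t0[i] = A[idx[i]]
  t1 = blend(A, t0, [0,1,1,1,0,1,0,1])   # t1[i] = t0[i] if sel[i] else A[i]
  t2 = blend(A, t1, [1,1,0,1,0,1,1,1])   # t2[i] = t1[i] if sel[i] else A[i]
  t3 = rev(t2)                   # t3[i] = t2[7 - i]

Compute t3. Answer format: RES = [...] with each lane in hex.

  t0: ac a8 a2 a2 51 a2 ac 0d
  t1: 29 a8 a2 a2 a8 a2 ac 0d
  t2: 29 a8 ce a2 a8 a2 ac 0d
  t3: 0d ac a2 a8 a2 ce a8 29

RES = [ 0x0d  0xac  0xa2  0xa8  0xa2  0xce  0xa8  0x29 ]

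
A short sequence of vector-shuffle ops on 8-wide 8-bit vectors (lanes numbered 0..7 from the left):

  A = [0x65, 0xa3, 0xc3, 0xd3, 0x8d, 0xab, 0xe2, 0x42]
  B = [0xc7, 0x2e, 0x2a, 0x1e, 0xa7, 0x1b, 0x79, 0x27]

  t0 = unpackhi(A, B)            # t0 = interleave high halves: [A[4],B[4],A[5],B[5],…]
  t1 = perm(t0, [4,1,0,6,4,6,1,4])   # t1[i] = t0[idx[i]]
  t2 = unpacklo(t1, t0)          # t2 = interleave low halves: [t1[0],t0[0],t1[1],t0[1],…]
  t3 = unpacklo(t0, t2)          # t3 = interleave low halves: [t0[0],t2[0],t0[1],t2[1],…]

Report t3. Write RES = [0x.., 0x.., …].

RES = [ 0x8d  0xe2  0xa7  0x8d  0xab  0xa7  0x1b  0xa7 ]

  t0: 8d a7 ab 1b e2 79 42 27
  t1: e2 a7 8d 42 e2 42 a7 e2
  t2: e2 8d a7 a7 8d ab 42 1b
  t3: 8d e2 a7 8d ab a7 1b a7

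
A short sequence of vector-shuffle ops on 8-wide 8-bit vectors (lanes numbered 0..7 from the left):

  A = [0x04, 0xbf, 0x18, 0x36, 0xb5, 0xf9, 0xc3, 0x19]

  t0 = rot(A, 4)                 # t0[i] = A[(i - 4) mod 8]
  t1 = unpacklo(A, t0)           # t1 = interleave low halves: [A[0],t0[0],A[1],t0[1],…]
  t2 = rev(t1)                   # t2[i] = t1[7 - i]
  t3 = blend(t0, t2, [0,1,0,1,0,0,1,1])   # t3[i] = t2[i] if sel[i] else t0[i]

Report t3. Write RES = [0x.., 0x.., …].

t0 = [0xb5, 0xf9, 0xc3, 0x19, 0x04, 0xbf, 0x18, 0x36]
t1 = [0x04, 0xb5, 0xbf, 0xf9, 0x18, 0xc3, 0x36, 0x19]
t2 = [0x19, 0x36, 0xc3, 0x18, 0xf9, 0xbf, 0xb5, 0x04]
t3 = [0xb5, 0x36, 0xc3, 0x18, 0x04, 0xbf, 0xb5, 0x04]

RES = [0xb5, 0x36, 0xc3, 0x18, 0x04, 0xbf, 0xb5, 0x04]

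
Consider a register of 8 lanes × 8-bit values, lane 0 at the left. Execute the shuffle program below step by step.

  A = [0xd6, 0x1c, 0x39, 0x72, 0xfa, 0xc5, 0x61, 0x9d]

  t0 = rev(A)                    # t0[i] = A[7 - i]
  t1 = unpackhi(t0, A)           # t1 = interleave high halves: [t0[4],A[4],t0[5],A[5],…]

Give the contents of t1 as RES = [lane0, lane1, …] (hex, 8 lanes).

  t0: 9d 61 c5 fa 72 39 1c d6
  t1: 72 fa 39 c5 1c 61 d6 9d

RES = [ 0x72  0xfa  0x39  0xc5  0x1c  0x61  0xd6  0x9d ]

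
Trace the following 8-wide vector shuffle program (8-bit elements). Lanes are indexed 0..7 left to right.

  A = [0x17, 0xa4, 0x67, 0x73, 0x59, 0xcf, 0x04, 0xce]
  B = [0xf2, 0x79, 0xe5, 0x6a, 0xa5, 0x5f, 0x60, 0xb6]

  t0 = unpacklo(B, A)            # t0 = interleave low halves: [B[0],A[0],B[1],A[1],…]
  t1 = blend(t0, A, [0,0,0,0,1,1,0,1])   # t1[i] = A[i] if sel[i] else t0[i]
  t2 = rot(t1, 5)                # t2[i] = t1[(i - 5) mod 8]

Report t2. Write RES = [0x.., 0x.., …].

→ t0 |f2|17|79|a4|e5|67|6a|73|
→ t1 |f2|17|79|a4|59|cf|6a|ce|
→ t2 |a4|59|cf|6a|ce|f2|17|79|

RES = [0xa4, 0x59, 0xcf, 0x6a, 0xce, 0xf2, 0x17, 0x79]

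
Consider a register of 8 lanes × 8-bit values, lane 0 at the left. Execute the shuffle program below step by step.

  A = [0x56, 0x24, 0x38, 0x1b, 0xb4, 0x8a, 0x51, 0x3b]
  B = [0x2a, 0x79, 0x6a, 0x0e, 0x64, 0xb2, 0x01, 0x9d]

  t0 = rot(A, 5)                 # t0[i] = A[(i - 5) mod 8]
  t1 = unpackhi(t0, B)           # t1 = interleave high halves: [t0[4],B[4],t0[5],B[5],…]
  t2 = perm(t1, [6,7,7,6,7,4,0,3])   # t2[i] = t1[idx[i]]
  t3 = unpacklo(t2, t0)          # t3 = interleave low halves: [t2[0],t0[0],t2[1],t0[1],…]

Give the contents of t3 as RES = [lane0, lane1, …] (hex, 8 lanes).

t0 = [0x1b, 0xb4, 0x8a, 0x51, 0x3b, 0x56, 0x24, 0x38]
t1 = [0x3b, 0x64, 0x56, 0xb2, 0x24, 0x01, 0x38, 0x9d]
t2 = [0x38, 0x9d, 0x9d, 0x38, 0x9d, 0x24, 0x3b, 0xb2]
t3 = [0x38, 0x1b, 0x9d, 0xb4, 0x9d, 0x8a, 0x38, 0x51]

RES = [ 0x38  0x1b  0x9d  0xb4  0x9d  0x8a  0x38  0x51 ]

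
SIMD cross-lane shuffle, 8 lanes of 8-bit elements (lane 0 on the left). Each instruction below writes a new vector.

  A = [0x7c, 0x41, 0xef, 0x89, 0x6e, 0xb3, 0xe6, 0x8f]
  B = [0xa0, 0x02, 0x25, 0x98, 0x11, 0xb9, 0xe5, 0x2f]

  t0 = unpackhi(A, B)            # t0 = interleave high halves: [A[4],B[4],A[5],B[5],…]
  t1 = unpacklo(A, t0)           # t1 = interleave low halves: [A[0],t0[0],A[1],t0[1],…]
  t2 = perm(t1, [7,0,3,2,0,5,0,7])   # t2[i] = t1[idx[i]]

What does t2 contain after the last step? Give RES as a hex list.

RES = [0xb9, 0x7c, 0x11, 0x41, 0x7c, 0xb3, 0x7c, 0xb9]

  t0: 6e 11 b3 b9 e6 e5 8f 2f
  t1: 7c 6e 41 11 ef b3 89 b9
  t2: b9 7c 11 41 7c b3 7c b9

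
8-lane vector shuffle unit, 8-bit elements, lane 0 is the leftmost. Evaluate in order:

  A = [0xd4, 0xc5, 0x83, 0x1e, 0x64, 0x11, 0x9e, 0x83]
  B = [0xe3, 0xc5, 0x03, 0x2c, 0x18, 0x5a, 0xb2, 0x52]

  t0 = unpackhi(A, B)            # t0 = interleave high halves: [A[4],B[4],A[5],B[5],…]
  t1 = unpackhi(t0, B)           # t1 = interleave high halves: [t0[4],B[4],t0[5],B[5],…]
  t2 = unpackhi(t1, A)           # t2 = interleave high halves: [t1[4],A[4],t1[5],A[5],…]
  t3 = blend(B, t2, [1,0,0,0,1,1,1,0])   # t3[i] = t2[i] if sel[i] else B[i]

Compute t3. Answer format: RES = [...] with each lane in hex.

RES = [0x83, 0xc5, 0x03, 0x2c, 0x52, 0x9e, 0x52, 0x52]

t0 = [0x64, 0x18, 0x11, 0x5a, 0x9e, 0xb2, 0x83, 0x52]
t1 = [0x9e, 0x18, 0xb2, 0x5a, 0x83, 0xb2, 0x52, 0x52]
t2 = [0x83, 0x64, 0xb2, 0x11, 0x52, 0x9e, 0x52, 0x83]
t3 = [0x83, 0xc5, 0x03, 0x2c, 0x52, 0x9e, 0x52, 0x52]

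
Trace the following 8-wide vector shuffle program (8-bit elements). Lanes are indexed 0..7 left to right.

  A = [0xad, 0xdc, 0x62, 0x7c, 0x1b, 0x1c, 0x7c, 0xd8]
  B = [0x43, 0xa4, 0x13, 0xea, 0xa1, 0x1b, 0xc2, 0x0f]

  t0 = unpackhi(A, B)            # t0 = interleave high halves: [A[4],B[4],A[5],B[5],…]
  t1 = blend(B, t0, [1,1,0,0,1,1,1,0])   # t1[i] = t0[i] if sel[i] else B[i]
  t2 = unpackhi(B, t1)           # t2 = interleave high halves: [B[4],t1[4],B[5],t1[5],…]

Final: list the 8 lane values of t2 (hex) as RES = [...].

RES = [0xa1, 0x7c, 0x1b, 0xc2, 0xc2, 0xd8, 0x0f, 0x0f]

  t0: 1b a1 1c 1b 7c c2 d8 0f
  t1: 1b a1 13 ea 7c c2 d8 0f
  t2: a1 7c 1b c2 c2 d8 0f 0f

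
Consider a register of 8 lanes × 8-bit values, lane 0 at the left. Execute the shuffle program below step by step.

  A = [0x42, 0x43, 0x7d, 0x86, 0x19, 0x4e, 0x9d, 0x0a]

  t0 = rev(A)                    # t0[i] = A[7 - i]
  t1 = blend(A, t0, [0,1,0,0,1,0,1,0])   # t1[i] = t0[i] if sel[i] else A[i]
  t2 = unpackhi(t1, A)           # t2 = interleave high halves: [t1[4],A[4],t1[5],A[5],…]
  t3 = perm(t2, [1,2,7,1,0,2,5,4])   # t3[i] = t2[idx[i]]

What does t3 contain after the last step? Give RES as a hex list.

RES = [0x19, 0x4e, 0x0a, 0x19, 0x86, 0x4e, 0x9d, 0x43]

→ t0 |0a|9d|4e|19|86|7d|43|42|
→ t1 |42|9d|7d|86|86|4e|43|0a|
→ t2 |86|19|4e|4e|43|9d|0a|0a|
→ t3 |19|4e|0a|19|86|4e|9d|43|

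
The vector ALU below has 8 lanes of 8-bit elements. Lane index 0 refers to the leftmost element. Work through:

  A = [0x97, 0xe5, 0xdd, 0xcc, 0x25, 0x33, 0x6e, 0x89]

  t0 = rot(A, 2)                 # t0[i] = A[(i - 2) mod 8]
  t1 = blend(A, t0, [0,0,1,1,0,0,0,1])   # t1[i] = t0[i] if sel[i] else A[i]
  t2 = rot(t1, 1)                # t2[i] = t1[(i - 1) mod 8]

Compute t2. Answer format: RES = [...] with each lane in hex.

RES = [0x33, 0x97, 0xe5, 0x97, 0xe5, 0x25, 0x33, 0x6e]

→ t0 |6e|89|97|e5|dd|cc|25|33|
→ t1 |97|e5|97|e5|25|33|6e|33|
→ t2 |33|97|e5|97|e5|25|33|6e|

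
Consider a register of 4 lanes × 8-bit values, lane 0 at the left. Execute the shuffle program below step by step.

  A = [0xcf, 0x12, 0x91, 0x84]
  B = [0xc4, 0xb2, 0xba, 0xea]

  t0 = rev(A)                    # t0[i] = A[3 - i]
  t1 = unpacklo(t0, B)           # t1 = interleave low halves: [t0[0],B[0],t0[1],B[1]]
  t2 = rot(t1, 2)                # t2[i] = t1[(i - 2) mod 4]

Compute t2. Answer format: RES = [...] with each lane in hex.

→ t0 |84|91|12|cf|
→ t1 |84|c4|91|b2|
→ t2 |91|b2|84|c4|

RES = [0x91, 0xb2, 0x84, 0xc4]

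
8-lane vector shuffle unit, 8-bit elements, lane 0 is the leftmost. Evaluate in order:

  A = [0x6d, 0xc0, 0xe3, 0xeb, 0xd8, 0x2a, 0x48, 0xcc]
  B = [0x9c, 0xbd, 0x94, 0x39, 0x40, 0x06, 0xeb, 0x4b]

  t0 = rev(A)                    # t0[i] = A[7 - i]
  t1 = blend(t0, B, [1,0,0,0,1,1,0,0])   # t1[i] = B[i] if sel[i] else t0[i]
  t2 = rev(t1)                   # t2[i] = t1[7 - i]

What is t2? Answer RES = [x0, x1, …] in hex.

→ t0 |cc|48|2a|d8|eb|e3|c0|6d|
→ t1 |9c|48|2a|d8|40|06|c0|6d|
→ t2 |6d|c0|06|40|d8|2a|48|9c|

RES = [0x6d, 0xc0, 0x06, 0x40, 0xd8, 0x2a, 0x48, 0x9c]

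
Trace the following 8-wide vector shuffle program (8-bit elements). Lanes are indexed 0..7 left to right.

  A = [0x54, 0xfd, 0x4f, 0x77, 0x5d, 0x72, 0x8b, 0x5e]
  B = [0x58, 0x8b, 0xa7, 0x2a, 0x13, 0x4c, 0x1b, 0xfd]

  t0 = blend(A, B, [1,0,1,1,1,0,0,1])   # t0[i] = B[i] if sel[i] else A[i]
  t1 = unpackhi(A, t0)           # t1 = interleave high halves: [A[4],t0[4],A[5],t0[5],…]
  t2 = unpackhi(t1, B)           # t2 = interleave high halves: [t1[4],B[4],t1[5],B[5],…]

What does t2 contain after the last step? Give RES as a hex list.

→ t0 |58|fd|a7|2a|13|72|8b|fd|
→ t1 |5d|13|72|72|8b|8b|5e|fd|
→ t2 |8b|13|8b|4c|5e|1b|fd|fd|

RES = [0x8b, 0x13, 0x8b, 0x4c, 0x5e, 0x1b, 0xfd, 0xfd]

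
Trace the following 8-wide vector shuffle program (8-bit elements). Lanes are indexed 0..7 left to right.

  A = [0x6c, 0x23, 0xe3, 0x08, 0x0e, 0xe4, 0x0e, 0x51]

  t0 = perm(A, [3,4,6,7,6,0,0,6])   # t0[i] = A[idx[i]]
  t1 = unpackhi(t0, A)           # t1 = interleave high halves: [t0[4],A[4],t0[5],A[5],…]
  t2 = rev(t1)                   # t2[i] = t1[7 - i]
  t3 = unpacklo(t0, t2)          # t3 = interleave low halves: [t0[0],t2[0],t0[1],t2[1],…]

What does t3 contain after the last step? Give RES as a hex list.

→ t0 |08|0e|0e|51|0e|6c|6c|0e|
→ t1 |0e|0e|6c|e4|6c|0e|0e|51|
→ t2 |51|0e|0e|6c|e4|6c|0e|0e|
→ t3 |08|51|0e|0e|0e|0e|51|6c|

RES = [0x08, 0x51, 0x0e, 0x0e, 0x0e, 0x0e, 0x51, 0x6c]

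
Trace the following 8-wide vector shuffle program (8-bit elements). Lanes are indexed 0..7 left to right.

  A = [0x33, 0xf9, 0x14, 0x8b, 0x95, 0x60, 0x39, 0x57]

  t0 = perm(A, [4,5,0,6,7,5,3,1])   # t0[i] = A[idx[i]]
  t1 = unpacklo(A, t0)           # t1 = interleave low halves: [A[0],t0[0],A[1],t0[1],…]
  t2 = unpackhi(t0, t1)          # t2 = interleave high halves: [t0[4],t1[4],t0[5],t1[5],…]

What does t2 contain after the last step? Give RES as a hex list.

t0 = [0x95, 0x60, 0x33, 0x39, 0x57, 0x60, 0x8b, 0xf9]
t1 = [0x33, 0x95, 0xf9, 0x60, 0x14, 0x33, 0x8b, 0x39]
t2 = [0x57, 0x14, 0x60, 0x33, 0x8b, 0x8b, 0xf9, 0x39]

RES = [ 0x57  0x14  0x60  0x33  0x8b  0x8b  0xf9  0x39 ]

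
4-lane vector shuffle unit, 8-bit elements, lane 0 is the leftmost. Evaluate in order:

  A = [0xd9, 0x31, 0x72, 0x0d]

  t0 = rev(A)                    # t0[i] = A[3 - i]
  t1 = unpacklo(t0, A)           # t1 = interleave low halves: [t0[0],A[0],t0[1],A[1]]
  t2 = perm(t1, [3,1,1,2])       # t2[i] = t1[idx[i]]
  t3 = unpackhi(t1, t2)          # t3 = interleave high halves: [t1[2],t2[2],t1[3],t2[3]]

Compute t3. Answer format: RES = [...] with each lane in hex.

→ t0 |0d|72|31|d9|
→ t1 |0d|d9|72|31|
→ t2 |31|d9|d9|72|
→ t3 |72|d9|31|72|

RES = [0x72, 0xd9, 0x31, 0x72]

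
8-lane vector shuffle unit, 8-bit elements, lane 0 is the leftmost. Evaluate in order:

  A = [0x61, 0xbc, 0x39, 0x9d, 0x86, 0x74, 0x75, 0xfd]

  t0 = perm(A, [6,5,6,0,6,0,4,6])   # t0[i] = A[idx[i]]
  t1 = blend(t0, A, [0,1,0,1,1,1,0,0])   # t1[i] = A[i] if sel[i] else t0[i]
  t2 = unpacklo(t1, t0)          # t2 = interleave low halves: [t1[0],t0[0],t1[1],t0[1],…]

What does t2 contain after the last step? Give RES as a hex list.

→ t0 |75|74|75|61|75|61|86|75|
→ t1 |75|bc|75|9d|86|74|86|75|
→ t2 |75|75|bc|74|75|75|9d|61|

RES = [0x75, 0x75, 0xbc, 0x74, 0x75, 0x75, 0x9d, 0x61]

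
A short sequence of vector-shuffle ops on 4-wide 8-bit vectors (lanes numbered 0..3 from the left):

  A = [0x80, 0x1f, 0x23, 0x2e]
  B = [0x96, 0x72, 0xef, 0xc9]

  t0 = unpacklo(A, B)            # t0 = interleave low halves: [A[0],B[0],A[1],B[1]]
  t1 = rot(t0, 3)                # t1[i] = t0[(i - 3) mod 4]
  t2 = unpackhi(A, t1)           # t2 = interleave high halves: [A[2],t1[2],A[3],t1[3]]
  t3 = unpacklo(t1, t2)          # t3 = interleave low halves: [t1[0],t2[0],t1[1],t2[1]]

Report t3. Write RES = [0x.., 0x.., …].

t0 = [0x80, 0x96, 0x1f, 0x72]
t1 = [0x96, 0x1f, 0x72, 0x80]
t2 = [0x23, 0x72, 0x2e, 0x80]
t3 = [0x96, 0x23, 0x1f, 0x72]

RES = [ 0x96  0x23  0x1f  0x72 ]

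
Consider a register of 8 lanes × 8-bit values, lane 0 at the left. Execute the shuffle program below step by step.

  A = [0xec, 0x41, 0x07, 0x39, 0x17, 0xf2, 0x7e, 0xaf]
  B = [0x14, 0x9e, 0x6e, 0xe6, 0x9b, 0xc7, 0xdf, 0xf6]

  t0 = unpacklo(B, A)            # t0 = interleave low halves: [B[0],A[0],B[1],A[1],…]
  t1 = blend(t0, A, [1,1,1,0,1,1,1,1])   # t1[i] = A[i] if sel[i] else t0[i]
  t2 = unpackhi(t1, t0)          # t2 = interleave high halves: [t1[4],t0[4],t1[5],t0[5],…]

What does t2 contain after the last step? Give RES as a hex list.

t0 = [0x14, 0xec, 0x9e, 0x41, 0x6e, 0x07, 0xe6, 0x39]
t1 = [0xec, 0x41, 0x07, 0x41, 0x17, 0xf2, 0x7e, 0xaf]
t2 = [0x17, 0x6e, 0xf2, 0x07, 0x7e, 0xe6, 0xaf, 0x39]

RES = [0x17, 0x6e, 0xf2, 0x07, 0x7e, 0xe6, 0xaf, 0x39]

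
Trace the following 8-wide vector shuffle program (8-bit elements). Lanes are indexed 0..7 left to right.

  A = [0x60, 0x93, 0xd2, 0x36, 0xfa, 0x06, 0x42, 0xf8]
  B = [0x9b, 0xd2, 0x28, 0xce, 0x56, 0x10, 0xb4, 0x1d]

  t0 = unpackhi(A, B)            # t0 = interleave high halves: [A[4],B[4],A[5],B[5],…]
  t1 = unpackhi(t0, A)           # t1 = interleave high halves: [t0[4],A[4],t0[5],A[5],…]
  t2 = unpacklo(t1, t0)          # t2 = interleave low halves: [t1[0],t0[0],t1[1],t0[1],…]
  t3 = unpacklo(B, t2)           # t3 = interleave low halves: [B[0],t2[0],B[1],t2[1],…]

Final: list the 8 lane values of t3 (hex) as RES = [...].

RES = [ 0x9b  0x42  0xd2  0xfa  0x28  0xfa  0xce  0x56 ]

→ t0 |fa|56|06|10|42|b4|f8|1d|
→ t1 |42|fa|b4|06|f8|42|1d|f8|
→ t2 |42|fa|fa|56|b4|06|06|10|
→ t3 |9b|42|d2|fa|28|fa|ce|56|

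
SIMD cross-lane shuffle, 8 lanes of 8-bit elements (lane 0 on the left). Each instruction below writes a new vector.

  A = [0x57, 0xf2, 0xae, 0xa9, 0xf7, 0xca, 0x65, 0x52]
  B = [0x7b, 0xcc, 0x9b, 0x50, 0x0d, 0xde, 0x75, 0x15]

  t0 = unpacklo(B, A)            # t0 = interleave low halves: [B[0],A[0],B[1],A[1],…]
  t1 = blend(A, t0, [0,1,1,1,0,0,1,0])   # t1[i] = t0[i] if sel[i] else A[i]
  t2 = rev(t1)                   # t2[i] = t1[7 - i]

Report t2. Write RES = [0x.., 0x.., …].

RES = [ 0x52  0x50  0xca  0xf7  0xf2  0xcc  0x57  0x57 ]

→ t0 |7b|57|cc|f2|9b|ae|50|a9|
→ t1 |57|57|cc|f2|f7|ca|50|52|
→ t2 |52|50|ca|f7|f2|cc|57|57|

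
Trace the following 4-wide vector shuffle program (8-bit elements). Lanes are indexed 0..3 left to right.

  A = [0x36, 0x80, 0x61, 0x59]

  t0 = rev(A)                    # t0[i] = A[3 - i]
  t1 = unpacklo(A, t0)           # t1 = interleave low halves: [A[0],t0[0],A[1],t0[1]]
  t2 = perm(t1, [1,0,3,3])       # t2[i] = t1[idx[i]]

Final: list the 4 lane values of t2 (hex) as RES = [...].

  t0: 59 61 80 36
  t1: 36 59 80 61
  t2: 59 36 61 61

RES = [0x59, 0x36, 0x61, 0x61]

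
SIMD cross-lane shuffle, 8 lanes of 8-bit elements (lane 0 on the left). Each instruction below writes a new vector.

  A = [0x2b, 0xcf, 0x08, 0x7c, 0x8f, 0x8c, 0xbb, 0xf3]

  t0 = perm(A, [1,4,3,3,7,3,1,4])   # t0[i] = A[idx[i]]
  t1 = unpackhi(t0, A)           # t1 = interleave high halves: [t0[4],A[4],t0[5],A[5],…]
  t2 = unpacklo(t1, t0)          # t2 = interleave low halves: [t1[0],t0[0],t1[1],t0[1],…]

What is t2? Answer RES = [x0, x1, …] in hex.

  t0: cf 8f 7c 7c f3 7c cf 8f
  t1: f3 8f 7c 8c cf bb 8f f3
  t2: f3 cf 8f 8f 7c 7c 8c 7c

RES = [0xf3, 0xcf, 0x8f, 0x8f, 0x7c, 0x7c, 0x8c, 0x7c]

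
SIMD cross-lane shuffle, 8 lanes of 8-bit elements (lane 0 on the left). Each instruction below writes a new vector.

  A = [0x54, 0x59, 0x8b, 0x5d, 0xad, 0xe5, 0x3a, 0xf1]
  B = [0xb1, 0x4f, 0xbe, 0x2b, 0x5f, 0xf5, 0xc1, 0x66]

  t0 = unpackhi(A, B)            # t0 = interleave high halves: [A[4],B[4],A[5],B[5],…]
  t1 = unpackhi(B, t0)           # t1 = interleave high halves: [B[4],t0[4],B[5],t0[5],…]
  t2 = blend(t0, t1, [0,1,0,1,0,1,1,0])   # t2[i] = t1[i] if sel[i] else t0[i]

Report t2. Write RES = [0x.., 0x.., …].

→ t0 |ad|5f|e5|f5|3a|c1|f1|66|
→ t1 |5f|3a|f5|c1|c1|f1|66|66|
→ t2 |ad|3a|e5|c1|3a|f1|66|66|

RES = [0xad, 0x3a, 0xe5, 0xc1, 0x3a, 0xf1, 0x66, 0x66]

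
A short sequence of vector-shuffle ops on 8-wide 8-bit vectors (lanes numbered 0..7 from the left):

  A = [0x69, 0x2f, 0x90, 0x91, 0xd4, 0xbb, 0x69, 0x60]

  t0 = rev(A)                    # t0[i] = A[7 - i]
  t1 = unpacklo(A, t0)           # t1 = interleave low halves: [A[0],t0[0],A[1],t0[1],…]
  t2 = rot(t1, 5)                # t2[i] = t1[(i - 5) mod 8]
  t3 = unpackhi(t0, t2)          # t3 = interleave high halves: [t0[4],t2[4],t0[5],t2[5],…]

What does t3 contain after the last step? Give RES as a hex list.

RES = [0x91, 0xd4, 0x90, 0x69, 0x2f, 0x60, 0x69, 0x2f]

t0 = [0x60, 0x69, 0xbb, 0xd4, 0x91, 0x90, 0x2f, 0x69]
t1 = [0x69, 0x60, 0x2f, 0x69, 0x90, 0xbb, 0x91, 0xd4]
t2 = [0x69, 0x90, 0xbb, 0x91, 0xd4, 0x69, 0x60, 0x2f]
t3 = [0x91, 0xd4, 0x90, 0x69, 0x2f, 0x60, 0x69, 0x2f]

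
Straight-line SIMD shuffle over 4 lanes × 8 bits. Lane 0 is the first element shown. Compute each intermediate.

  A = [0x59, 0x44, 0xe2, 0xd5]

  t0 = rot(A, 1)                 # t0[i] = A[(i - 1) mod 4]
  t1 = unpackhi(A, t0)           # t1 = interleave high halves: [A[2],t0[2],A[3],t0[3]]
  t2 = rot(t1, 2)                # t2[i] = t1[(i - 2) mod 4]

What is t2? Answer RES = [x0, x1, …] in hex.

RES = [0xd5, 0xe2, 0xe2, 0x44]

t0 = [0xd5, 0x59, 0x44, 0xe2]
t1 = [0xe2, 0x44, 0xd5, 0xe2]
t2 = [0xd5, 0xe2, 0xe2, 0x44]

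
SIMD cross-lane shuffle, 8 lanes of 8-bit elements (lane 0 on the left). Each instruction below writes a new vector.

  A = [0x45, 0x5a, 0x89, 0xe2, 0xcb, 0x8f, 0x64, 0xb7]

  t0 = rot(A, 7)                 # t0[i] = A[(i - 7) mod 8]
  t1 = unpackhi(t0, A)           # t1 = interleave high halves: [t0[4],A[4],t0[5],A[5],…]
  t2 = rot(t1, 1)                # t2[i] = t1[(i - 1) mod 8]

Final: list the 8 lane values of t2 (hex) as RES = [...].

  t0: 5a 89 e2 cb 8f 64 b7 45
  t1: 8f cb 64 8f b7 64 45 b7
  t2: b7 8f cb 64 8f b7 64 45

RES = [ 0xb7  0x8f  0xcb  0x64  0x8f  0xb7  0x64  0x45 ]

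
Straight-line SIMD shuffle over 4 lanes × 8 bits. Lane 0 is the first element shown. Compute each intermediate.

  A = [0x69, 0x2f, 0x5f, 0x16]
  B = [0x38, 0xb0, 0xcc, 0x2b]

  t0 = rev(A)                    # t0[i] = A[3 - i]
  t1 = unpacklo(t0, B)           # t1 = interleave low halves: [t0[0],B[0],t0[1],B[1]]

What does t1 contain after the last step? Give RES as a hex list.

t0 = [0x16, 0x5f, 0x2f, 0x69]
t1 = [0x16, 0x38, 0x5f, 0xb0]

RES = [0x16, 0x38, 0x5f, 0xb0]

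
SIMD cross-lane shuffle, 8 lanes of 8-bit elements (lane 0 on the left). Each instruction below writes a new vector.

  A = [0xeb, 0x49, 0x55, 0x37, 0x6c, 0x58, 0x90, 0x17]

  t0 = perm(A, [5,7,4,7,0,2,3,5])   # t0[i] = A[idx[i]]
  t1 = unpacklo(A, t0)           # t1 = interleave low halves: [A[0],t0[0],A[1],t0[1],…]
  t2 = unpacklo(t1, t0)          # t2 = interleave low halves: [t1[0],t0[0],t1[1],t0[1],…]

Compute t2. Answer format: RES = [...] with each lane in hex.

→ t0 |58|17|6c|17|eb|55|37|58|
→ t1 |eb|58|49|17|55|6c|37|17|
→ t2 |eb|58|58|17|49|6c|17|17|

RES = [0xeb, 0x58, 0x58, 0x17, 0x49, 0x6c, 0x17, 0x17]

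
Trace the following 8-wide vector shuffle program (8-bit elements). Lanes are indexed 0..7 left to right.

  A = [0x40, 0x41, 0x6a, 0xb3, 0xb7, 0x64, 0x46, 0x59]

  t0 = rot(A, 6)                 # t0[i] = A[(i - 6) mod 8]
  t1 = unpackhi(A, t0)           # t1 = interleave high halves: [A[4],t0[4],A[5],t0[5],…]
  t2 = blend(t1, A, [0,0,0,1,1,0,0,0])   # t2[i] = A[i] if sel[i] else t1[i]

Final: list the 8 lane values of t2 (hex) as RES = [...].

  t0: 6a b3 b7 64 46 59 40 41
  t1: b7 46 64 59 46 40 59 41
  t2: b7 46 64 b3 b7 40 59 41

RES = [ 0xb7  0x46  0x64  0xb3  0xb7  0x40  0x59  0x41 ]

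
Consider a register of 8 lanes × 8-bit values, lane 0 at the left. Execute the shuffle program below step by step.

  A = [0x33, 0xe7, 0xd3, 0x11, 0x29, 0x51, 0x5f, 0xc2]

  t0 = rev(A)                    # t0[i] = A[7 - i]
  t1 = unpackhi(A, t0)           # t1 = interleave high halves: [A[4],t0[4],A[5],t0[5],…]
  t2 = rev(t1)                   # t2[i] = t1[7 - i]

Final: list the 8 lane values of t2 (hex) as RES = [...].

  t0: c2 5f 51 29 11 d3 e7 33
  t1: 29 11 51 d3 5f e7 c2 33
  t2: 33 c2 e7 5f d3 51 11 29

RES = [0x33, 0xc2, 0xe7, 0x5f, 0xd3, 0x51, 0x11, 0x29]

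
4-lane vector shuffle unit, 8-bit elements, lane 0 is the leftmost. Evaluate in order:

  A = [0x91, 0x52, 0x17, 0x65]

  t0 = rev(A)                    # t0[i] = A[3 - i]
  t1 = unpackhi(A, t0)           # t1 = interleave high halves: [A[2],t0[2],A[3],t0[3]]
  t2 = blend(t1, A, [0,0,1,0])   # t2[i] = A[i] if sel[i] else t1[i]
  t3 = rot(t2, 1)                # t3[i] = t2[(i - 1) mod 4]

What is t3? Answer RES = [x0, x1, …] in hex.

RES = [0x91, 0x17, 0x52, 0x17]

→ t0 |65|17|52|91|
→ t1 |17|52|65|91|
→ t2 |17|52|17|91|
→ t3 |91|17|52|17|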